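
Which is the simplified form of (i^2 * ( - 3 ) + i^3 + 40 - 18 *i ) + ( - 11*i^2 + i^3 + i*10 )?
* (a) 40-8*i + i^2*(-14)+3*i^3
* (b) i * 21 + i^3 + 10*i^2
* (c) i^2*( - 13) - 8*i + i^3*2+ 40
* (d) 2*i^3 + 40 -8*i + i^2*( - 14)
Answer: d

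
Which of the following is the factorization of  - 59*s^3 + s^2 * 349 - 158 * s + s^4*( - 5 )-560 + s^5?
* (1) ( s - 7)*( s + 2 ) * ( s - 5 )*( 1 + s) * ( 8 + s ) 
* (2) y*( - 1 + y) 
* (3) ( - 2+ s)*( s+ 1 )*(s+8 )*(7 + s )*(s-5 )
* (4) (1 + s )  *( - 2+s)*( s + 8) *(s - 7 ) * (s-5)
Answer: 4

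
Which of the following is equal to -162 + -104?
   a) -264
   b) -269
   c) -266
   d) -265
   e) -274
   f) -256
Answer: c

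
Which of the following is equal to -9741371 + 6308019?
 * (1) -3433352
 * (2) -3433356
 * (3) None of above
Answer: 1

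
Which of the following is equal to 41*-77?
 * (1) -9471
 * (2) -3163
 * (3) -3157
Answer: 3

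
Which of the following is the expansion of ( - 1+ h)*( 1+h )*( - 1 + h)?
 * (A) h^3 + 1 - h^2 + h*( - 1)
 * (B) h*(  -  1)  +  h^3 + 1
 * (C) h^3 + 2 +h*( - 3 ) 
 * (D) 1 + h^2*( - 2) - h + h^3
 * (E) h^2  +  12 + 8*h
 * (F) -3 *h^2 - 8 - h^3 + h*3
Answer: A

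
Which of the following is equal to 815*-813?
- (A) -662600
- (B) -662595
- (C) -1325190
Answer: B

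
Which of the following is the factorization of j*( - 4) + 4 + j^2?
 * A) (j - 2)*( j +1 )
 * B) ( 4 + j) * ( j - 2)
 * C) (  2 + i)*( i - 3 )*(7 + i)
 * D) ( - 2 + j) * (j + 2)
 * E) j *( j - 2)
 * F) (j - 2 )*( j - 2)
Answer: F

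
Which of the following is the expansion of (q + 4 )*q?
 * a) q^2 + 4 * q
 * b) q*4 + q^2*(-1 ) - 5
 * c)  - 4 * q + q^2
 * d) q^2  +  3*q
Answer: a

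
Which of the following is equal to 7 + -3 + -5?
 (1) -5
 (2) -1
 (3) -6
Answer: 2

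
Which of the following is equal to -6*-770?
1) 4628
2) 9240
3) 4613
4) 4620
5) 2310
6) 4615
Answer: 4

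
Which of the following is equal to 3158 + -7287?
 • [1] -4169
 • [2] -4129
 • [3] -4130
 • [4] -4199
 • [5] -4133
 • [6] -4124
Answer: 2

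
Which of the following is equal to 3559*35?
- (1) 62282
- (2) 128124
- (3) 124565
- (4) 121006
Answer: 3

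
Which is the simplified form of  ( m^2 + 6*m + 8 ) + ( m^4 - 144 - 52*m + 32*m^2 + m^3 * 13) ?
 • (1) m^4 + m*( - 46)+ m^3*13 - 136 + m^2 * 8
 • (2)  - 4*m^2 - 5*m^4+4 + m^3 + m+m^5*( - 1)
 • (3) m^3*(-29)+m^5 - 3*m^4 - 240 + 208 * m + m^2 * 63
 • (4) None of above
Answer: 4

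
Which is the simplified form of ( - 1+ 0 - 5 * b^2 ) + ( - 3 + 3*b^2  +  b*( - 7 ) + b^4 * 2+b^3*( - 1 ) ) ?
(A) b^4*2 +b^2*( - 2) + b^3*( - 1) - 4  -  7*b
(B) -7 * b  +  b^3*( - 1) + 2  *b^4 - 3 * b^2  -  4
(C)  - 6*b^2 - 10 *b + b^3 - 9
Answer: A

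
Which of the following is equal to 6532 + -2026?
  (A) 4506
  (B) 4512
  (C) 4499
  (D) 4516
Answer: A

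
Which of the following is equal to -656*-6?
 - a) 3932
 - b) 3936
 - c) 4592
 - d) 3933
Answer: b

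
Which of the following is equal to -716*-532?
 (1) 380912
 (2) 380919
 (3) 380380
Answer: 1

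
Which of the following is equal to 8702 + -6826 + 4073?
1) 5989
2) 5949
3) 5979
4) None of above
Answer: 2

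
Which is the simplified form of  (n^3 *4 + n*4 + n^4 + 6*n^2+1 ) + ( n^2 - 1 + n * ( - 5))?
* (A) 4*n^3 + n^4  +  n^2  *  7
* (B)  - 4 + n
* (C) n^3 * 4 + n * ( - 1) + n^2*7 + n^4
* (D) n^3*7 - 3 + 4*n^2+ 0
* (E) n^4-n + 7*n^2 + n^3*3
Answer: C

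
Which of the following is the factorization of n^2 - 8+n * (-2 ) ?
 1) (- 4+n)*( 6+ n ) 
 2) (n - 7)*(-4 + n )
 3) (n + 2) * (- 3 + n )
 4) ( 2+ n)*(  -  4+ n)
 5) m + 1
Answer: 4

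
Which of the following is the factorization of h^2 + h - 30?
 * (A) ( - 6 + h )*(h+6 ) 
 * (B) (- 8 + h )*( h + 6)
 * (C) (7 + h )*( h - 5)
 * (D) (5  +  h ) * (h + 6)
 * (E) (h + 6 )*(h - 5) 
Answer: E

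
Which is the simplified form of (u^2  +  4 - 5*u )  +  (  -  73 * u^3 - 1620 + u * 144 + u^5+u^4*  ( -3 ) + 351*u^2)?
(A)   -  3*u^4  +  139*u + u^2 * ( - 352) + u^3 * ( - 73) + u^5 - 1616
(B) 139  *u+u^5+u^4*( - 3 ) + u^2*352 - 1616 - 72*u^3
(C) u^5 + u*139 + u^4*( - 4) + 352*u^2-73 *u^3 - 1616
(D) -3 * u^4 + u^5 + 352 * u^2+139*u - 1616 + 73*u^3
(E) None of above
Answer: E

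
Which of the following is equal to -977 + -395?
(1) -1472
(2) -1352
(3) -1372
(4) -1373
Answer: 3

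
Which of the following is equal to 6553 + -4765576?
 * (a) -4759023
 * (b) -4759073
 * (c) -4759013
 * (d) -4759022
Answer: a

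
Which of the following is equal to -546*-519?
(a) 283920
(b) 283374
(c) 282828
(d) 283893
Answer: b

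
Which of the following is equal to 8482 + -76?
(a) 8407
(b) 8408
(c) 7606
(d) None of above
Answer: d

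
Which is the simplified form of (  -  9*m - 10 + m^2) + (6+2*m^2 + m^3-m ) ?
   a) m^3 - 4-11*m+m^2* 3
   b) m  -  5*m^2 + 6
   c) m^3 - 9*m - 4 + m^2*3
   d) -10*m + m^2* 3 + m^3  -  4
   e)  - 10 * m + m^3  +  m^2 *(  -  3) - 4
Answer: d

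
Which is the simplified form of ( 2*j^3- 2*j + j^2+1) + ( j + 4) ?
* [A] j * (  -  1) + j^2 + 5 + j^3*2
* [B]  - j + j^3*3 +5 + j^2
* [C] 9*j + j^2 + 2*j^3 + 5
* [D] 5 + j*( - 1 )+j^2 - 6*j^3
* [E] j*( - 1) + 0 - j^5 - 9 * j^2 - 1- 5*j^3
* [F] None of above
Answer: A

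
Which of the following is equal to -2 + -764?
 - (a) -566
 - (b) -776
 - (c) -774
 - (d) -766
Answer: d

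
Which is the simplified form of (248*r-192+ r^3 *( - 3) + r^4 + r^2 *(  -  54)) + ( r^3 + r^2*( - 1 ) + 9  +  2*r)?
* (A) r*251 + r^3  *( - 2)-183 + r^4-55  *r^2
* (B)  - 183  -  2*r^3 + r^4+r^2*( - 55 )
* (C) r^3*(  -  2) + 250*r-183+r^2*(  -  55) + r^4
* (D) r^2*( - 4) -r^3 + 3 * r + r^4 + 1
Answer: C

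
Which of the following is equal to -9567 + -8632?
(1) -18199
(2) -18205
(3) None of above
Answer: 1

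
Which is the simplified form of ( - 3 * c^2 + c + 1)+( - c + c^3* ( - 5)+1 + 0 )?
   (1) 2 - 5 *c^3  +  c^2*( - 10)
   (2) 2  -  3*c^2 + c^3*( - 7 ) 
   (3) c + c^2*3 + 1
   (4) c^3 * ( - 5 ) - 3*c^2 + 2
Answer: 4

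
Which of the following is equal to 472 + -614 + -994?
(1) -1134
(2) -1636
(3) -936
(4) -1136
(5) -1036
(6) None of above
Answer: 4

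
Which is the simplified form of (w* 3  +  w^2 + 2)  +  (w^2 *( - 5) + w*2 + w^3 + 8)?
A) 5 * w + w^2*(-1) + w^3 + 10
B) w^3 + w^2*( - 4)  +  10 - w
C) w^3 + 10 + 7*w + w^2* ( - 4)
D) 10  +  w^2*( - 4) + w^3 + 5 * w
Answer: D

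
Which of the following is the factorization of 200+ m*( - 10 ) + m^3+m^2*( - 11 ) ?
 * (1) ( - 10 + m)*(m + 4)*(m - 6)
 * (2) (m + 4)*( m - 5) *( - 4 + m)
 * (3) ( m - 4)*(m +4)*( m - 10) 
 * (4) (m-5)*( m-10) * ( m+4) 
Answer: 4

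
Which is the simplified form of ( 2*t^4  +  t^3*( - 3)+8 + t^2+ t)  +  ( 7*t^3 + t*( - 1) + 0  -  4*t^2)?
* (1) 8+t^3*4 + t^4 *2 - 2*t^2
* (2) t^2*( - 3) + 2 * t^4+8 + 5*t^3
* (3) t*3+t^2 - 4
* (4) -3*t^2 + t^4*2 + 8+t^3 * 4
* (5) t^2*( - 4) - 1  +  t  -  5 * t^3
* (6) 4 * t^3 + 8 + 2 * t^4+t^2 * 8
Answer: 4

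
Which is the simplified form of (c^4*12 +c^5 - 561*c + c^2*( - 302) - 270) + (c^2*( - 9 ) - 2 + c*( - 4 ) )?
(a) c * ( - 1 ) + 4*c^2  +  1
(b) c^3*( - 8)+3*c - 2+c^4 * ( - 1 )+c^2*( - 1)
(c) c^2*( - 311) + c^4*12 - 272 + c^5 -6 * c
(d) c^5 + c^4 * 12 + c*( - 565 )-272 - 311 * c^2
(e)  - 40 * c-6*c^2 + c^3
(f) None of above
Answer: d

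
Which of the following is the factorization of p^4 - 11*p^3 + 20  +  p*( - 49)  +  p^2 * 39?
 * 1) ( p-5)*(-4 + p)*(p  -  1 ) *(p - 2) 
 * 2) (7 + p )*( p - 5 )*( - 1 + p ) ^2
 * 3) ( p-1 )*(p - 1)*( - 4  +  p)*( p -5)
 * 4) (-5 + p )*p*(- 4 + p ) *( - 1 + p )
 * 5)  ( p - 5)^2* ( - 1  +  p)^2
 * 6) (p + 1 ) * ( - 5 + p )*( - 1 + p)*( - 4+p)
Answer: 3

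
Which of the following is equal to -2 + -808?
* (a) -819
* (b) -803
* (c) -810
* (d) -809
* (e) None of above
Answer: c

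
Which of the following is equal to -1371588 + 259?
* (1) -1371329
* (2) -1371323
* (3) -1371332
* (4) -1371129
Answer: 1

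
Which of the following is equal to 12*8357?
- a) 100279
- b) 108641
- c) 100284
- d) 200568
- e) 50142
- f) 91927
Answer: c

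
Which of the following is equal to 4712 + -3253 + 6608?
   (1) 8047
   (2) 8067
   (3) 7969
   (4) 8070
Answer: 2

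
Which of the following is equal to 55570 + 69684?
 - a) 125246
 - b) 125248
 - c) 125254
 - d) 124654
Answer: c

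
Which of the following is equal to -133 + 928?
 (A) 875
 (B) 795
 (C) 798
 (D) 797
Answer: B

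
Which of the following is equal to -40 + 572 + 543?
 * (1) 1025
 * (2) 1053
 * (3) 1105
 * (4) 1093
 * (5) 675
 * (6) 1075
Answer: 6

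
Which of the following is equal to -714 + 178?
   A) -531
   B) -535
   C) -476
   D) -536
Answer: D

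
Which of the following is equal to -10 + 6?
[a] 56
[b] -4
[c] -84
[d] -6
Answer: b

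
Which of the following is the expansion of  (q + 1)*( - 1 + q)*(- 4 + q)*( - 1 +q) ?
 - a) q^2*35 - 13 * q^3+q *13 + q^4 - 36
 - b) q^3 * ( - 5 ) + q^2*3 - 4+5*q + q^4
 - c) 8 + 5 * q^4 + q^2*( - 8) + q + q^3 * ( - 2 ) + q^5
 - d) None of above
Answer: b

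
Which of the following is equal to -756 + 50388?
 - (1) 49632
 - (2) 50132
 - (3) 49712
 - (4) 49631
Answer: 1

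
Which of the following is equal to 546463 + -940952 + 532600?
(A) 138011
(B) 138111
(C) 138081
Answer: B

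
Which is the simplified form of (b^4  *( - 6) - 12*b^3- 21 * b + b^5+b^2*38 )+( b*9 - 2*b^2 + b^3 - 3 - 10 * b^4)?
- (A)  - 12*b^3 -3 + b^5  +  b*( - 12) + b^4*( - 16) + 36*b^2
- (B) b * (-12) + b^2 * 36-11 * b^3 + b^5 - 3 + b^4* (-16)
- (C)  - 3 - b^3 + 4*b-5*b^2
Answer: B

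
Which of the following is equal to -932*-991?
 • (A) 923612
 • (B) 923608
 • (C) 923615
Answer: A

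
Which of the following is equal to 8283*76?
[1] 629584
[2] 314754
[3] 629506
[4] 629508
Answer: 4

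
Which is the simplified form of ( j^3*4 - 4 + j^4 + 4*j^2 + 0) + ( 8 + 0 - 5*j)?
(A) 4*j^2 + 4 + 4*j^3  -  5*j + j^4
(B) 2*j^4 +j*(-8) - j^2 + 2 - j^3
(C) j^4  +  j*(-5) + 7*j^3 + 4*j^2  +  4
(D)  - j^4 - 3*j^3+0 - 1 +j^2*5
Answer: A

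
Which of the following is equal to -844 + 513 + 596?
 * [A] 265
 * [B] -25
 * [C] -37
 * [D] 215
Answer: A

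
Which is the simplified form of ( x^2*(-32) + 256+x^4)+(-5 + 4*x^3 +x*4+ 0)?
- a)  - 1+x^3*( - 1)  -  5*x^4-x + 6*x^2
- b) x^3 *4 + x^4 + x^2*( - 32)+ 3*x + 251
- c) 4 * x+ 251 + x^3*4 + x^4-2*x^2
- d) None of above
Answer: d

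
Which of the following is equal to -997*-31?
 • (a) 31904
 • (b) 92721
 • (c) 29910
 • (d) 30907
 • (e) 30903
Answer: d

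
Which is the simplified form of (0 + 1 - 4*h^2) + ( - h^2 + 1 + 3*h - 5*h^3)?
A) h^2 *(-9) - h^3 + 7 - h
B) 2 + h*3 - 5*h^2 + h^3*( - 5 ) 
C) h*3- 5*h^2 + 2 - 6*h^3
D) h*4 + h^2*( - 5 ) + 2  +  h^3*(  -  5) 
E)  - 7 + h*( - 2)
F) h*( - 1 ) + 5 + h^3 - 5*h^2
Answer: B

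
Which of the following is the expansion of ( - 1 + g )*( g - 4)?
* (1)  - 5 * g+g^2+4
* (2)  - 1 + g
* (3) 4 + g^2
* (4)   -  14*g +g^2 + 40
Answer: 1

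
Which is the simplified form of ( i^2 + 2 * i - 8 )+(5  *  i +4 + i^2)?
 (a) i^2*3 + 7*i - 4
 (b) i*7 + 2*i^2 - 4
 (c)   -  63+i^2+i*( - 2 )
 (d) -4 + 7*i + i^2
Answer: b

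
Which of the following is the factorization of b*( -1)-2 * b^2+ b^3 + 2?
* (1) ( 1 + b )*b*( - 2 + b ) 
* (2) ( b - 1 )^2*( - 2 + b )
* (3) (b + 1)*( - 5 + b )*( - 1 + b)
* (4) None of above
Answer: 4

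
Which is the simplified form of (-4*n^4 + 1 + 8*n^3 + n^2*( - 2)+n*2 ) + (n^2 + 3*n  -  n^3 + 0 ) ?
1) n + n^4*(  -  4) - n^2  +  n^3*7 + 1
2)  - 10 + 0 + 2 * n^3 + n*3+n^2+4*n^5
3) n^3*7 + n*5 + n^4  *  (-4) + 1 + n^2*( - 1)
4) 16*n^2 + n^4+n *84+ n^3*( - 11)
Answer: 3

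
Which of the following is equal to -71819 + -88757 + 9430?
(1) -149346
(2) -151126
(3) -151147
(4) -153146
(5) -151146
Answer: 5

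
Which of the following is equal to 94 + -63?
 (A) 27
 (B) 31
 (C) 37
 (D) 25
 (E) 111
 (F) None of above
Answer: B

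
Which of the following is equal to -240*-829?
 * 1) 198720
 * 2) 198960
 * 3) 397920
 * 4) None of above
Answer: 2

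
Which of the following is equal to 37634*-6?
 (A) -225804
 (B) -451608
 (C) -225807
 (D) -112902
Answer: A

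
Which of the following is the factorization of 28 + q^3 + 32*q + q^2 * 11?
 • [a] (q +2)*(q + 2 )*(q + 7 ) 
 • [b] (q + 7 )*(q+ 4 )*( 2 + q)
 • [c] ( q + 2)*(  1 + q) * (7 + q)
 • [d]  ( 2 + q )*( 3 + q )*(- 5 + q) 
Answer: a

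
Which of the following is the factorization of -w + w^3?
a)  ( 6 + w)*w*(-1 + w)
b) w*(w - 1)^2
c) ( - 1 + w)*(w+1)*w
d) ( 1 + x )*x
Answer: c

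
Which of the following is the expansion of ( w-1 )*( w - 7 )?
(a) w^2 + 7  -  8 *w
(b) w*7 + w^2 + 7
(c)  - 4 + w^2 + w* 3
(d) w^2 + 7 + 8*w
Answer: a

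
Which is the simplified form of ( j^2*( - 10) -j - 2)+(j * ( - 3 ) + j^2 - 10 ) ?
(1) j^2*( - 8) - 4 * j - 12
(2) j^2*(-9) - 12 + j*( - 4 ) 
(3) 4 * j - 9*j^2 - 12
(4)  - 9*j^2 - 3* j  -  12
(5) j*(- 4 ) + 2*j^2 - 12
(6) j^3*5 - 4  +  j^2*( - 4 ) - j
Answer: 2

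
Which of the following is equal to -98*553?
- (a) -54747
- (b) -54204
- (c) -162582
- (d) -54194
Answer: d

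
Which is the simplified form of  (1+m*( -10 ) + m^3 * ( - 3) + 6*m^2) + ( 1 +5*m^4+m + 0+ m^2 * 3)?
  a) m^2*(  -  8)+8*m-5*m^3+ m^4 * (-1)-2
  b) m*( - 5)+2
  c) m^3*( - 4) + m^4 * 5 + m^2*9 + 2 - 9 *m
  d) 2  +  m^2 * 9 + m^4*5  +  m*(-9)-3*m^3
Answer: d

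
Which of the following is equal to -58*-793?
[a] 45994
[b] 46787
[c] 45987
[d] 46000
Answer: a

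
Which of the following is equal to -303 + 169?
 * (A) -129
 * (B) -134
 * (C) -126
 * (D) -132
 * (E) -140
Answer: B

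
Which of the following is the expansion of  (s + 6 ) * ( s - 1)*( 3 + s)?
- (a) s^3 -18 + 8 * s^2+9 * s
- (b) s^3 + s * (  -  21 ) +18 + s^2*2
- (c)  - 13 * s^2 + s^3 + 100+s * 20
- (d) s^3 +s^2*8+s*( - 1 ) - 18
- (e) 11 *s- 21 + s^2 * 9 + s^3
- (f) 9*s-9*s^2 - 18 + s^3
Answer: a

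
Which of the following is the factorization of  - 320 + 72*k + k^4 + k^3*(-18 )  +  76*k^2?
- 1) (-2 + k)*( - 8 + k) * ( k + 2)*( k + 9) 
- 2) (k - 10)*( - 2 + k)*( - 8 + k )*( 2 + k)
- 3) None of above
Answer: 2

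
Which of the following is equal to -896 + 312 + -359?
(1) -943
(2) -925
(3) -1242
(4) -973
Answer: 1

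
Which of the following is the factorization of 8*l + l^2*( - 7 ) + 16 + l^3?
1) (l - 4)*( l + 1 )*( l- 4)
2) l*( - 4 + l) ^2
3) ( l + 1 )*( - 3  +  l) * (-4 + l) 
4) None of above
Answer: 1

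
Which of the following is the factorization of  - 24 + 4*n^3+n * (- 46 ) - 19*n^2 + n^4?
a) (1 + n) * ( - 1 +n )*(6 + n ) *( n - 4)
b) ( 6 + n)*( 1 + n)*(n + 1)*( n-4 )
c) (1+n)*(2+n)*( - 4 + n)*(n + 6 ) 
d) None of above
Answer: b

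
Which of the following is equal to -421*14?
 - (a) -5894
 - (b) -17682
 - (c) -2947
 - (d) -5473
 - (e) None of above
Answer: a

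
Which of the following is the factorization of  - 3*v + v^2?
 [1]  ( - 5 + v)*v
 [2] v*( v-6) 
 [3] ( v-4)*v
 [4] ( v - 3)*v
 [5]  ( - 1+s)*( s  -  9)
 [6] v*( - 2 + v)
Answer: 4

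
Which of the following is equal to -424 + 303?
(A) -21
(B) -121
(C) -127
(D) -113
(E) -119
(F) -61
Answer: B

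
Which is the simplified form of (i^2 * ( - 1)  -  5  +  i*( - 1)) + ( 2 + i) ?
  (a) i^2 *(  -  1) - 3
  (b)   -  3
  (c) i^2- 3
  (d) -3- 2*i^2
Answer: a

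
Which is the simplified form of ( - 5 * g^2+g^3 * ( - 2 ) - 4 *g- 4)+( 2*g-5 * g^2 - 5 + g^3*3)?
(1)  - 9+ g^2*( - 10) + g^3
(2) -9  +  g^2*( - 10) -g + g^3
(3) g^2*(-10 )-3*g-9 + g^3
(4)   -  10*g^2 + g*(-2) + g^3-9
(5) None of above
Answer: 4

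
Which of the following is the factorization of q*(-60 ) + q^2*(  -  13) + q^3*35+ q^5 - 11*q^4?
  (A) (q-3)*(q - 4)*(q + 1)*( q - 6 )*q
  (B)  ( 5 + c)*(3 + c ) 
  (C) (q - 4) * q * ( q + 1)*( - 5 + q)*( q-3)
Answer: C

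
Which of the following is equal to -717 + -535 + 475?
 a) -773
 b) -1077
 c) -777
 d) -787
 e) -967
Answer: c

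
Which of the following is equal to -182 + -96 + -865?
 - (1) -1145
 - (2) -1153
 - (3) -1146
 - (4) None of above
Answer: 4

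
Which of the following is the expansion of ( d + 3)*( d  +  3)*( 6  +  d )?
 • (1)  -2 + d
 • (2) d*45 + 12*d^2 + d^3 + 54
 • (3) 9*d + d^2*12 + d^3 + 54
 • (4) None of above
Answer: 2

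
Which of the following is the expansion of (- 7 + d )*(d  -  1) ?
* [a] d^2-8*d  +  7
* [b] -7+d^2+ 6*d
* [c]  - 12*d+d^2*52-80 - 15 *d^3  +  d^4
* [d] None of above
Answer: a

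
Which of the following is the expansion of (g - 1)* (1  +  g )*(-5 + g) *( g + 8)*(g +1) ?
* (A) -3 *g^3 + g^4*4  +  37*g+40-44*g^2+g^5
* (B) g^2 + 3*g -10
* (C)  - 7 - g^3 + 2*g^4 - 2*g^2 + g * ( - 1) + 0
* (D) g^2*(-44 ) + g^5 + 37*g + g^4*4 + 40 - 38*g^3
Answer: D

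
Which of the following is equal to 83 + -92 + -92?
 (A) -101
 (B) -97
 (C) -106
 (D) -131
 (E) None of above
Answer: A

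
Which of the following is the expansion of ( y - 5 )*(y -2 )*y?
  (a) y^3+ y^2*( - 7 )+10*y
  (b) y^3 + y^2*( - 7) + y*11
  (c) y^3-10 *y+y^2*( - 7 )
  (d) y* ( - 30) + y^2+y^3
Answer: a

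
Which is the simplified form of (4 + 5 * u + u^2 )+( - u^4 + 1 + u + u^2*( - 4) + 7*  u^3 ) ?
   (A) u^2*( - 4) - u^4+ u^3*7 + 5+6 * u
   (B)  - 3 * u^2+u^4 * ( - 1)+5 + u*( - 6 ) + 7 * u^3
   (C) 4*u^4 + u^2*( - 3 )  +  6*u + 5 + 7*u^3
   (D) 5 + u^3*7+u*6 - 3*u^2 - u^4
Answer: D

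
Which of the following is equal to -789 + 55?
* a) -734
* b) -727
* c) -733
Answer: a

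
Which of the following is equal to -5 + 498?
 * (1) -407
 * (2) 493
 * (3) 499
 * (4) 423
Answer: 2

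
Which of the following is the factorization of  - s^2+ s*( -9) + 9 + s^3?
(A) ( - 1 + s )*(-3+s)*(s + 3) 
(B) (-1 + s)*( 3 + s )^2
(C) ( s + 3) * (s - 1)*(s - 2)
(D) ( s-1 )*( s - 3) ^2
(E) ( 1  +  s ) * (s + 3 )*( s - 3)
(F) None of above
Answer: A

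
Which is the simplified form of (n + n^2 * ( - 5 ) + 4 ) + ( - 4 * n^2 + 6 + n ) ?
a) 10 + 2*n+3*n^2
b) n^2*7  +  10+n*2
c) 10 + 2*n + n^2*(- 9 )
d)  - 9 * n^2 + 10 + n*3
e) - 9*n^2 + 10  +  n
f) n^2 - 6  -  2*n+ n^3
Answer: c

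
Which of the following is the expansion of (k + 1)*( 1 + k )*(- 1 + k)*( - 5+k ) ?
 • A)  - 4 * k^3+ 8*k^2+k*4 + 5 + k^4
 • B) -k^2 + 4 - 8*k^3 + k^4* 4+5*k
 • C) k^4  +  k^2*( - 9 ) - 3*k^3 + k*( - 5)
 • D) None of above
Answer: D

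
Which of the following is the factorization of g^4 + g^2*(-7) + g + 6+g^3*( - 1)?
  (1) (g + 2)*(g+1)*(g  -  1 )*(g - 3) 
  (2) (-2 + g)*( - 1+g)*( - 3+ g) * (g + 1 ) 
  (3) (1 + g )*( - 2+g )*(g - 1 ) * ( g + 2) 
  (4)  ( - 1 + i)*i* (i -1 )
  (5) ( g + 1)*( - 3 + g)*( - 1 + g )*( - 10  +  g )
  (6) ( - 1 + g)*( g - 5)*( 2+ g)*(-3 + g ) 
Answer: 1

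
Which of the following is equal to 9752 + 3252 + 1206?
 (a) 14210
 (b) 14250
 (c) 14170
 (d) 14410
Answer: a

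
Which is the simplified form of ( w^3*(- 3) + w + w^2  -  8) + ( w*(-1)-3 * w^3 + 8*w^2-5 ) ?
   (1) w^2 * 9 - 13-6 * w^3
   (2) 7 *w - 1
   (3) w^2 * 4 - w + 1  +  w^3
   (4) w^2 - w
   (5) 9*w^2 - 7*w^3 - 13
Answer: 1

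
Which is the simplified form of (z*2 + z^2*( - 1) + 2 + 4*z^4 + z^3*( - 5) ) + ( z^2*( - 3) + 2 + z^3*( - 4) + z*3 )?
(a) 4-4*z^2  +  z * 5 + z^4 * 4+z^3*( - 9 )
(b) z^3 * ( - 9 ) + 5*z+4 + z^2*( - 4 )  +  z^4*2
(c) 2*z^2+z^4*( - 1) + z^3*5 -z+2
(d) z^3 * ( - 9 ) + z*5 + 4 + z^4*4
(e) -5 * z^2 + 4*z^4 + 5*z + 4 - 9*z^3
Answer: a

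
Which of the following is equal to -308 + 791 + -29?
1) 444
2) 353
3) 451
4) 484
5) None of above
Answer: 5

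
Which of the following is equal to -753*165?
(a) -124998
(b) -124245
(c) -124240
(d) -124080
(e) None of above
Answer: b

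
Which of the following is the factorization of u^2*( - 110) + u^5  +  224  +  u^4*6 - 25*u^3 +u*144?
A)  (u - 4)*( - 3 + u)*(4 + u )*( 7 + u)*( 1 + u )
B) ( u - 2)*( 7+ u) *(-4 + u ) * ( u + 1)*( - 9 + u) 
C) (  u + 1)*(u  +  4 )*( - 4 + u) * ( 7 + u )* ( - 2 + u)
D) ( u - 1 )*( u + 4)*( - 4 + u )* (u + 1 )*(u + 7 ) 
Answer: C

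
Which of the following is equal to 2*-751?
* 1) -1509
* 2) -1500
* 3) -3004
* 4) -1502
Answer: 4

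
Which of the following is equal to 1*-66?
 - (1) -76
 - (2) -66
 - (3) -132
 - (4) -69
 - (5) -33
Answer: 2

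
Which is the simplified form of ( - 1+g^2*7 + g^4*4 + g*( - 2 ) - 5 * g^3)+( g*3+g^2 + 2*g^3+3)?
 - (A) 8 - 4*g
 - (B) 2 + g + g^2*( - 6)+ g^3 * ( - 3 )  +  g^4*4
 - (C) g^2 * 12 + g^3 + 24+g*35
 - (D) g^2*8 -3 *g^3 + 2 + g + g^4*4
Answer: D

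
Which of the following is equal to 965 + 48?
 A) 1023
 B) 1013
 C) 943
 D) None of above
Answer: B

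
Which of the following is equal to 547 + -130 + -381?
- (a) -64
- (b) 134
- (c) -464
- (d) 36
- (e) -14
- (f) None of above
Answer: d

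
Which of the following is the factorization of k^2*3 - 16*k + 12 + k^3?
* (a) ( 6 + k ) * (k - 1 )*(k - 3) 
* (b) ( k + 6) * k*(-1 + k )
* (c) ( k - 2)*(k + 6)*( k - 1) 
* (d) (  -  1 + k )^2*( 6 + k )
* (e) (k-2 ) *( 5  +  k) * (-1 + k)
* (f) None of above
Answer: c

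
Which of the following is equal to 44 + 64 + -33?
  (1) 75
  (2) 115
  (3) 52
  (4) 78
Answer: 1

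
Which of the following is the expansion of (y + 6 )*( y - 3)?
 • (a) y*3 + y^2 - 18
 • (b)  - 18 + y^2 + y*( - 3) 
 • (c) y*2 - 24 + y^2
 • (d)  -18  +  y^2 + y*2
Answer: a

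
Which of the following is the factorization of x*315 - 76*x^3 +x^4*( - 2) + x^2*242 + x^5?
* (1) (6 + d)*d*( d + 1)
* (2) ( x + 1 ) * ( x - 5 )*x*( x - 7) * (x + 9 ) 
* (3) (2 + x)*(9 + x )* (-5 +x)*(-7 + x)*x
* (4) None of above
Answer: 2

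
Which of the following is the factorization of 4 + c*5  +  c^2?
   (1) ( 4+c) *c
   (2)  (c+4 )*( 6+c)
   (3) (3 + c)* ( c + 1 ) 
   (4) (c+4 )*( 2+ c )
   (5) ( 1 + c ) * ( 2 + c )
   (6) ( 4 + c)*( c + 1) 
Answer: 6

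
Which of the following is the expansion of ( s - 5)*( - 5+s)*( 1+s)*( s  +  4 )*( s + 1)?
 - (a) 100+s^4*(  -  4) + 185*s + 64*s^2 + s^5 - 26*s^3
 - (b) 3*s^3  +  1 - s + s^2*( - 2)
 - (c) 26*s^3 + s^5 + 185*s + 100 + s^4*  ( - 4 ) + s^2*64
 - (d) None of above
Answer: a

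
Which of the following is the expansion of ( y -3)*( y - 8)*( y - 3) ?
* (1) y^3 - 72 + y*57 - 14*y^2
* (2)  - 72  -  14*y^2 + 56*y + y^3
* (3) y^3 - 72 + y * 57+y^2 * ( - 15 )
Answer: 1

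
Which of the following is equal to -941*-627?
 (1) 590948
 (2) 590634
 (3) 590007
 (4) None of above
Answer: 3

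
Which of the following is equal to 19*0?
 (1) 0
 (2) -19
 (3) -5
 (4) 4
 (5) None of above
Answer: 1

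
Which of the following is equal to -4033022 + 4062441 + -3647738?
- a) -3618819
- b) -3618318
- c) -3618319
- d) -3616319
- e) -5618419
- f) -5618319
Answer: c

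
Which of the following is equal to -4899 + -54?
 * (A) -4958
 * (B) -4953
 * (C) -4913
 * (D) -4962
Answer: B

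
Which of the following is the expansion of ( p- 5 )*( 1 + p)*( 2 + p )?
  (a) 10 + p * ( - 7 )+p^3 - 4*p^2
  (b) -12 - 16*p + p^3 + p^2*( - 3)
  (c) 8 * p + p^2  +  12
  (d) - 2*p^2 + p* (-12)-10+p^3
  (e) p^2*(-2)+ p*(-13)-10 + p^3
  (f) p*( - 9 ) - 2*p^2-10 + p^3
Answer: e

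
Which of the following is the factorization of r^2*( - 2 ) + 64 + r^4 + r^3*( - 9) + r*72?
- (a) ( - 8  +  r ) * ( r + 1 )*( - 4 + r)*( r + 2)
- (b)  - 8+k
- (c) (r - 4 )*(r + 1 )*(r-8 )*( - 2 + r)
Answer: a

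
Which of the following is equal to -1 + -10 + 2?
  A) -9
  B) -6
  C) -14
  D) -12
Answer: A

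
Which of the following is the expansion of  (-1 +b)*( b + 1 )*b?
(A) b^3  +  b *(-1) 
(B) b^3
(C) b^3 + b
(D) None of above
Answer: A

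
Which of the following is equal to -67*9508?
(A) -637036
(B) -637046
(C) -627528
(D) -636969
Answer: A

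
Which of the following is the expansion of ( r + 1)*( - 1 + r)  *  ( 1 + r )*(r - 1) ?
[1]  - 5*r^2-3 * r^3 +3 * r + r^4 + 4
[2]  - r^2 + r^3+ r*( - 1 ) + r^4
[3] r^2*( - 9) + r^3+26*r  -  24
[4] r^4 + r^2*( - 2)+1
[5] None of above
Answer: 4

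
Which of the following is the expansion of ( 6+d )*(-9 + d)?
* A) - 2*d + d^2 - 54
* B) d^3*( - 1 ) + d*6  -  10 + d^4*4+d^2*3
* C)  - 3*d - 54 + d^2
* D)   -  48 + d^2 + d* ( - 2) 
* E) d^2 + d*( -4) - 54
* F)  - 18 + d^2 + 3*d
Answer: C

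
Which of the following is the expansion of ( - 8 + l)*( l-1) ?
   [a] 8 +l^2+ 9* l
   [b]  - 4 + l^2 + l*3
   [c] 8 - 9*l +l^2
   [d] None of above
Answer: c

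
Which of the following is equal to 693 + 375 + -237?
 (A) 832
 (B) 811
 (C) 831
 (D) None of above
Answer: C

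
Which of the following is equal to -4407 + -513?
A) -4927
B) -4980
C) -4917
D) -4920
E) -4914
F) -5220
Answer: D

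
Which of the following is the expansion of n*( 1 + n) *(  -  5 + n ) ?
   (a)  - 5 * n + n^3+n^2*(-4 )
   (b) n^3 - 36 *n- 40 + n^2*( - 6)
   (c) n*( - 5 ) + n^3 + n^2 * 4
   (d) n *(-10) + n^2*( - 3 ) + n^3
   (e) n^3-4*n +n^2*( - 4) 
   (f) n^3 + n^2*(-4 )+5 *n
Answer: a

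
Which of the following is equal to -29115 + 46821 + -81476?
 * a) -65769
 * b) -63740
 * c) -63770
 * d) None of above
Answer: c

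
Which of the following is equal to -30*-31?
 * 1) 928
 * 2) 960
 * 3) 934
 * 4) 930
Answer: 4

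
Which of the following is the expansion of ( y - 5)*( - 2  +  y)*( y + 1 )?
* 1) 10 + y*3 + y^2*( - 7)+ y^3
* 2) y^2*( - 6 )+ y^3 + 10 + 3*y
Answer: 2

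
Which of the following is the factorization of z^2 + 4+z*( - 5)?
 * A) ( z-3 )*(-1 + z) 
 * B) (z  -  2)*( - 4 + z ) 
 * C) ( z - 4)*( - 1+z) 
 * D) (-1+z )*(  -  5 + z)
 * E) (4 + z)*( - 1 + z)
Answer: C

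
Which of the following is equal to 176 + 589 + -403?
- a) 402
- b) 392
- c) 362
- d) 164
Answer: c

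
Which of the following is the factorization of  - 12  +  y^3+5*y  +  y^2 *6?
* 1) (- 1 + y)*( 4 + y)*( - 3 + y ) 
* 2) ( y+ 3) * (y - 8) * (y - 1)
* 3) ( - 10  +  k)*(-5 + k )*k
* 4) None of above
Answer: 4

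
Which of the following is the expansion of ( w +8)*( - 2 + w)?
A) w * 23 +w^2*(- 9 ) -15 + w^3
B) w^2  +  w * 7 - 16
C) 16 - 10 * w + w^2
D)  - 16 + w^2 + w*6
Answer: D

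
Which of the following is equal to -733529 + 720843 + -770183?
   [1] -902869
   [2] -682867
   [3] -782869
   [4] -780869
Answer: 3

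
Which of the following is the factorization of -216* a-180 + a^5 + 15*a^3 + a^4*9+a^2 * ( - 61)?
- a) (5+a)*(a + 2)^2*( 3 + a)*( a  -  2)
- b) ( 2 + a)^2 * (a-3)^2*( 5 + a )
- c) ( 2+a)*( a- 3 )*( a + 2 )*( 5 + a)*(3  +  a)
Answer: c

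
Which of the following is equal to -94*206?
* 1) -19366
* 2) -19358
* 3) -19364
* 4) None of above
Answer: 3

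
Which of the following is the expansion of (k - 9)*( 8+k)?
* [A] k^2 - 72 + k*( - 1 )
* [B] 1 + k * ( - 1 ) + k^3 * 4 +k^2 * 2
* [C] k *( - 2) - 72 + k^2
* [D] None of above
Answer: A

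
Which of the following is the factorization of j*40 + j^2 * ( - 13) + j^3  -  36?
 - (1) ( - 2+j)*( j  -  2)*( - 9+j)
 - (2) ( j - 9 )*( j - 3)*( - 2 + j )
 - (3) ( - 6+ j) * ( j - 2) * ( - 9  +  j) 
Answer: 1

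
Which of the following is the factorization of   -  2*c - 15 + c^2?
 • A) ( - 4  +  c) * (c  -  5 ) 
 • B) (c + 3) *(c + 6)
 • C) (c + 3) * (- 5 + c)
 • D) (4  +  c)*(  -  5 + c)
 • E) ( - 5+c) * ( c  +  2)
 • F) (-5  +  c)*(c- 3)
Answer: C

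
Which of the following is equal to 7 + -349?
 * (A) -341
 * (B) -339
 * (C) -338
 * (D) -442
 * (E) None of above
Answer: E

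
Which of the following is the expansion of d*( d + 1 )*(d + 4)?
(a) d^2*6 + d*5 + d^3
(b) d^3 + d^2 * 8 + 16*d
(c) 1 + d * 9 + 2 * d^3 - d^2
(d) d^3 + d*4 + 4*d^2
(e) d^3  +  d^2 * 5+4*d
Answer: e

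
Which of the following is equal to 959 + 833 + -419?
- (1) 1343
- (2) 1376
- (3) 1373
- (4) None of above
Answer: 3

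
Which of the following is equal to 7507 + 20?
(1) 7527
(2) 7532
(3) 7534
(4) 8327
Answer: 1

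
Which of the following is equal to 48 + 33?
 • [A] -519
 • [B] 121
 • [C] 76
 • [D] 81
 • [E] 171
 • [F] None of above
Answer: D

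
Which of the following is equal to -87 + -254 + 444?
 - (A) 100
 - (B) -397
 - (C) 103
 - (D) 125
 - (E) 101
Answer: C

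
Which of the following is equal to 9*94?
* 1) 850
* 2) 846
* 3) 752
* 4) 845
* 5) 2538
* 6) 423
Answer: 2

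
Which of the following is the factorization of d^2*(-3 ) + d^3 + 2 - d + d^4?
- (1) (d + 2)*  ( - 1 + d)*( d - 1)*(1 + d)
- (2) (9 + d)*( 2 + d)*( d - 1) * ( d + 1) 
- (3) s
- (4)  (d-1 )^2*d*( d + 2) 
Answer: 1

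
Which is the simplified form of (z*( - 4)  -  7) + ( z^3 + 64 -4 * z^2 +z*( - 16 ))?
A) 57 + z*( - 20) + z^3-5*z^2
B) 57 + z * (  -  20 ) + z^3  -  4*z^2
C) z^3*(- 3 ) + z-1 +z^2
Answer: B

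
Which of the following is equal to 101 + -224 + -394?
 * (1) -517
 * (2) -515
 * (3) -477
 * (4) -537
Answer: 1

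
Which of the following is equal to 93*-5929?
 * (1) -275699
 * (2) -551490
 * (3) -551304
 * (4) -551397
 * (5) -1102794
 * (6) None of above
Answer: 4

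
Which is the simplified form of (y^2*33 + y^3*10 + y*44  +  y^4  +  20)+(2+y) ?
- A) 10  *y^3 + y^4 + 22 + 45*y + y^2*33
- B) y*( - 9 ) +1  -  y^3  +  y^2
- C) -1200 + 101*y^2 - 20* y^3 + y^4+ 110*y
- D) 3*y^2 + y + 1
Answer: A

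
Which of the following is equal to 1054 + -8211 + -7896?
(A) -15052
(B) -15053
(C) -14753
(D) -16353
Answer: B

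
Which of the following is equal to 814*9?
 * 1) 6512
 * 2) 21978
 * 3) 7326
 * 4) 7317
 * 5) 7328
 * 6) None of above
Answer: 3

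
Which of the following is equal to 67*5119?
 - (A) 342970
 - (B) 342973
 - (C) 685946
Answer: B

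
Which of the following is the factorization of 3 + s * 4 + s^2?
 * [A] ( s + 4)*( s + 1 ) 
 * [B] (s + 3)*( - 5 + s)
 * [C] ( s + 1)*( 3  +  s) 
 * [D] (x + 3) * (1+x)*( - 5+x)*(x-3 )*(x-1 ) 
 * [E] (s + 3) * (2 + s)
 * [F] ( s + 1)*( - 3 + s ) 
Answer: C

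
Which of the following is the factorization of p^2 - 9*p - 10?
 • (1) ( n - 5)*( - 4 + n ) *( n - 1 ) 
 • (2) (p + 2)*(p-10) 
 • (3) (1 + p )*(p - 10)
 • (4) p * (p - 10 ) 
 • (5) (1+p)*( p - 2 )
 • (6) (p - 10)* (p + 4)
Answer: 3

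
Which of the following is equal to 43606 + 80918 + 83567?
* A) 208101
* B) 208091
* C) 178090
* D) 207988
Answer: B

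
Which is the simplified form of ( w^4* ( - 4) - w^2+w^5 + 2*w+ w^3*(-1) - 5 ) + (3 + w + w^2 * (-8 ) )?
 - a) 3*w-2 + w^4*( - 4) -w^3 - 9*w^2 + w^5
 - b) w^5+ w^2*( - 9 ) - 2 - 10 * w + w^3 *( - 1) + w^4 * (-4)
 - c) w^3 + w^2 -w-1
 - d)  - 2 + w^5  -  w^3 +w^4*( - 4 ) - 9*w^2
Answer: a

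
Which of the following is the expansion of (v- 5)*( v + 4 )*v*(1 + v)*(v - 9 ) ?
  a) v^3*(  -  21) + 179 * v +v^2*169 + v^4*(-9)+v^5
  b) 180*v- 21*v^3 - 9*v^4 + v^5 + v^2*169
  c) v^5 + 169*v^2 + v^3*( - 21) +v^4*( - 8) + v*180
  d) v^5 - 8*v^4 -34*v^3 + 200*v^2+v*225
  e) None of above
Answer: b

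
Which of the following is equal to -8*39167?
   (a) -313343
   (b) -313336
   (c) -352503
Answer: b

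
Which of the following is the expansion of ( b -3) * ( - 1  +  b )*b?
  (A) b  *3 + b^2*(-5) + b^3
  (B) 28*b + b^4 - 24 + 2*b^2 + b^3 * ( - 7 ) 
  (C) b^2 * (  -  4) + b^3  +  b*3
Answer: C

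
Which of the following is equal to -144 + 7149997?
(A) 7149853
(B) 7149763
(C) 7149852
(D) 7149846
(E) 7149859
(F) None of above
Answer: A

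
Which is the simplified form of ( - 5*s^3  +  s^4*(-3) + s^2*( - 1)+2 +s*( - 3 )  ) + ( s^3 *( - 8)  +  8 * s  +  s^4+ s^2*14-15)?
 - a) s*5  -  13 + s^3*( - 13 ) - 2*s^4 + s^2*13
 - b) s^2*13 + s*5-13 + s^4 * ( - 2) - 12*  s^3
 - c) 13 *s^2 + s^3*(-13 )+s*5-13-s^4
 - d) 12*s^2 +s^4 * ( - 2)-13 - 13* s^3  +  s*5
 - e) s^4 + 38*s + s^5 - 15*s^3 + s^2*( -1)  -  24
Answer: a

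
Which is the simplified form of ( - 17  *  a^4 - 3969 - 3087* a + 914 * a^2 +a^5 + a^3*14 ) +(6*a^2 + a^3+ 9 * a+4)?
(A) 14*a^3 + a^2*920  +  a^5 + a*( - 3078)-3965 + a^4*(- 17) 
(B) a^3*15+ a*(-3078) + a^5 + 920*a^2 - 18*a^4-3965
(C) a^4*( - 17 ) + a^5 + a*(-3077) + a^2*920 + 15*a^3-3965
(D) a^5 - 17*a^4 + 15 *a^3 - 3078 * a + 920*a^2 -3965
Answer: D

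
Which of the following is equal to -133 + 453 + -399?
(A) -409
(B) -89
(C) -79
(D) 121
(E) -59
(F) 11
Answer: C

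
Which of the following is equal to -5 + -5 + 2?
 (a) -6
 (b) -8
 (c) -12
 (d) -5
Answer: b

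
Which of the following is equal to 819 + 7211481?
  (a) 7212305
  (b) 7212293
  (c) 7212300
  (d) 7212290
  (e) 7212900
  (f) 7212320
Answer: c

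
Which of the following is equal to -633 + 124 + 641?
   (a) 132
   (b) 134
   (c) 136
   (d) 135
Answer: a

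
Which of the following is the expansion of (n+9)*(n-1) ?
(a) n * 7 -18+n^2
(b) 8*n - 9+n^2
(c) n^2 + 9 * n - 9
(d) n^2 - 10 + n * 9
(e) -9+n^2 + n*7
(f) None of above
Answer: b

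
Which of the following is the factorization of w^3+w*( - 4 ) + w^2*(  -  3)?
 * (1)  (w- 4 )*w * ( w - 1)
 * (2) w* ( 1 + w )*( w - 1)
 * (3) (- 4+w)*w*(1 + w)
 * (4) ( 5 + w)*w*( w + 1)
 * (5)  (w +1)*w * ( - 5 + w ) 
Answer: 3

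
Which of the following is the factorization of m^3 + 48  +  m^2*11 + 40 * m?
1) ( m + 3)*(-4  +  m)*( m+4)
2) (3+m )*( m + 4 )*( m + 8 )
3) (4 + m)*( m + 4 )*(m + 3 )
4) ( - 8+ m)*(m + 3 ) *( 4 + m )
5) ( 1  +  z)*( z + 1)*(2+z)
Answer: 3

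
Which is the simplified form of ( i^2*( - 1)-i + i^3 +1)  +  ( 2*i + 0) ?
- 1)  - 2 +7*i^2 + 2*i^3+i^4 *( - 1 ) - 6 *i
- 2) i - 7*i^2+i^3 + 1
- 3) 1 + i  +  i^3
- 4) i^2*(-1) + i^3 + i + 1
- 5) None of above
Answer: 4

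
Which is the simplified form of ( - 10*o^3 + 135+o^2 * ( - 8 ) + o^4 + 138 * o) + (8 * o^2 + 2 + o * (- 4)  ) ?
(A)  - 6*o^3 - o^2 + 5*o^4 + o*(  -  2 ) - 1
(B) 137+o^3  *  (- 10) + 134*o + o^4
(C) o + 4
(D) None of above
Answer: B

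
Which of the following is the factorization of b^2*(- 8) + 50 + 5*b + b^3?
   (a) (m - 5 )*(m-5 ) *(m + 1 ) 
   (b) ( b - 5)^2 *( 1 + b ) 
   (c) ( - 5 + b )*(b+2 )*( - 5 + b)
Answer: c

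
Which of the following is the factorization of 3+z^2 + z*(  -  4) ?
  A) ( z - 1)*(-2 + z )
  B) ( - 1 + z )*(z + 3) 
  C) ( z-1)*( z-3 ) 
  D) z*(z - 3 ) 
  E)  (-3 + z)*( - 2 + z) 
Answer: C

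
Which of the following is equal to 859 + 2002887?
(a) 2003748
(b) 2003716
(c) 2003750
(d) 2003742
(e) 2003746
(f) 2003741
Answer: e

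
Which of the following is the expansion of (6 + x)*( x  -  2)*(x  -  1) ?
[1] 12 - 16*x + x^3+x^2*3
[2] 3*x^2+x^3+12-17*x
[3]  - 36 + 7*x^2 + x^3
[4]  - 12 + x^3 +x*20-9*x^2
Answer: 1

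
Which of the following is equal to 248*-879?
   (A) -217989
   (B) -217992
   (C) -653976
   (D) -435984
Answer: B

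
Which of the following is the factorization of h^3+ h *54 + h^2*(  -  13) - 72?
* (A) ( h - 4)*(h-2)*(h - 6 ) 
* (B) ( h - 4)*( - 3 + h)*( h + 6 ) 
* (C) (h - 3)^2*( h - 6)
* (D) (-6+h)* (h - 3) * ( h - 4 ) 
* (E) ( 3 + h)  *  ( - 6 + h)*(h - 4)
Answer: D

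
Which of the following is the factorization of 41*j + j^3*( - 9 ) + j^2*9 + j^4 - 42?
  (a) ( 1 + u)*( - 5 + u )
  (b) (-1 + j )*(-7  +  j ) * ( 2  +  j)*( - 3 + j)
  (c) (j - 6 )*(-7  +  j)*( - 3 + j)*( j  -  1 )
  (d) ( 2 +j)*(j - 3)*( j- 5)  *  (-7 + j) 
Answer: b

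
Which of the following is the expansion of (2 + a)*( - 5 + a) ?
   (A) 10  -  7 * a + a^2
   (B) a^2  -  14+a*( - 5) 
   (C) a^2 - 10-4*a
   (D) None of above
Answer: D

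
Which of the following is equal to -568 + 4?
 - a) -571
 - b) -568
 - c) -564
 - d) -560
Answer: c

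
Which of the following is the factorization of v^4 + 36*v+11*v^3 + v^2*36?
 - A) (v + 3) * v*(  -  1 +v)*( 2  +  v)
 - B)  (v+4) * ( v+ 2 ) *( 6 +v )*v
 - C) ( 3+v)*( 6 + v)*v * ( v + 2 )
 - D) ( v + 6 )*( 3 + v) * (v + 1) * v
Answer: C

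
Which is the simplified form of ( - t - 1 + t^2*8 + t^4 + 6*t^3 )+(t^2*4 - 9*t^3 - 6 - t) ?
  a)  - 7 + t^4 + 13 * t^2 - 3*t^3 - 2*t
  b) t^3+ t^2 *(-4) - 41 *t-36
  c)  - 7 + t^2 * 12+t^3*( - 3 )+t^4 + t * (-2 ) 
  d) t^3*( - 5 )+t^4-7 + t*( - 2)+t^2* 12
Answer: c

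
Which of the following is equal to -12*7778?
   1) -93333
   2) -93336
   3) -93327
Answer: 2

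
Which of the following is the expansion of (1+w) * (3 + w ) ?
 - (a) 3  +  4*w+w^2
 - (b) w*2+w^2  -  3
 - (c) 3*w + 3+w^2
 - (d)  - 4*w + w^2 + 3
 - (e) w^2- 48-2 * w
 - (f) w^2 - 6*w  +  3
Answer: a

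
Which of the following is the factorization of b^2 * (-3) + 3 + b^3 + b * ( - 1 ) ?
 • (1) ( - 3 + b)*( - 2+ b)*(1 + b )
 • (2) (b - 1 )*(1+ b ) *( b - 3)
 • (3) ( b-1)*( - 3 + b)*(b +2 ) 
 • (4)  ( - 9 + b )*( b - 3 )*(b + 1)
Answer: 2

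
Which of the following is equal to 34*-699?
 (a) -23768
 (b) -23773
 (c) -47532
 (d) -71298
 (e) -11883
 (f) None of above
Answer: f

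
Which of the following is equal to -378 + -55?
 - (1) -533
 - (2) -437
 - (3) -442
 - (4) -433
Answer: 4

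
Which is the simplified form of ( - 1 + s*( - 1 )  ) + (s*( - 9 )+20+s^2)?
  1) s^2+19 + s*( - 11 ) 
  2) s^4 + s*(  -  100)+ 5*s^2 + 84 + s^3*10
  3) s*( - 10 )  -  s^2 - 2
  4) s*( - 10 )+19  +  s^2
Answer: 4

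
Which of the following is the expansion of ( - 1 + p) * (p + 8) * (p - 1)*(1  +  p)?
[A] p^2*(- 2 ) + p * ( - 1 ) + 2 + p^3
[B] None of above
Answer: B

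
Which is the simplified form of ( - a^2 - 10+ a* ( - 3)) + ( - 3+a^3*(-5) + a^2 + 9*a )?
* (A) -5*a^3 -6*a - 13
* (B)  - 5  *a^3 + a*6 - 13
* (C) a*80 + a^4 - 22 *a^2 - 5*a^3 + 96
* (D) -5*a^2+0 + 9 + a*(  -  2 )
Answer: B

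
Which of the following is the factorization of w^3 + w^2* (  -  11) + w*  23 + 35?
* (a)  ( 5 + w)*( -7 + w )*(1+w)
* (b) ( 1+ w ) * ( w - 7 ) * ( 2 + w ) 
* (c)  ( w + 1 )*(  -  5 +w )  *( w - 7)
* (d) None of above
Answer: c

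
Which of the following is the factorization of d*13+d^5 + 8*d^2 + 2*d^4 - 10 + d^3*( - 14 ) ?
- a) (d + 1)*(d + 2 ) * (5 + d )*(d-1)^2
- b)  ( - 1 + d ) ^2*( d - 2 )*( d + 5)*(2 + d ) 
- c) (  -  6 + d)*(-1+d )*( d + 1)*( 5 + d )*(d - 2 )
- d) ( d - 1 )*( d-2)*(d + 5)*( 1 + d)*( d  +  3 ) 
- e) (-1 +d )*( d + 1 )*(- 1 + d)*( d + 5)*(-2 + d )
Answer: e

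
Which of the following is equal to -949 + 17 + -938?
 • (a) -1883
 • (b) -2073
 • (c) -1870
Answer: c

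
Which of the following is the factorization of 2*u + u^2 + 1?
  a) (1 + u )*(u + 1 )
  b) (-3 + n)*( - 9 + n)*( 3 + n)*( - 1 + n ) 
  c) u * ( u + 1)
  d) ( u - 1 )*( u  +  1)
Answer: a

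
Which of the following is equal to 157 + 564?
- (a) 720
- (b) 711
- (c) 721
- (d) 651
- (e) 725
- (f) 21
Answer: c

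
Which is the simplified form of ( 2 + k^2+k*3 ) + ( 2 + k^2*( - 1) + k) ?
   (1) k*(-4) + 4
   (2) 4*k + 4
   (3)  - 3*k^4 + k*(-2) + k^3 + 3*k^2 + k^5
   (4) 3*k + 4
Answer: 2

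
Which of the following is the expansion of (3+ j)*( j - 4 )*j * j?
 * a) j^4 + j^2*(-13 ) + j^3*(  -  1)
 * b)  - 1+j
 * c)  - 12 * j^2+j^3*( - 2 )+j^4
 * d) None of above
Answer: d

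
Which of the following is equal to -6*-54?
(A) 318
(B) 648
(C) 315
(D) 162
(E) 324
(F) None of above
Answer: E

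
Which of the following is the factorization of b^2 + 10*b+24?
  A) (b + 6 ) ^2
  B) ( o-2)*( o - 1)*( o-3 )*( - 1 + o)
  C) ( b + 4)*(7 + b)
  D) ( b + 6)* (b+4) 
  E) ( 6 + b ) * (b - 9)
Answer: D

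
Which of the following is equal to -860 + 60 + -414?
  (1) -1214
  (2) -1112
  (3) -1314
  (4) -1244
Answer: 1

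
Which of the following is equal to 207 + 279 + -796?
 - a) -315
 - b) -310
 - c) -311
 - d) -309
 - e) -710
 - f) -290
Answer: b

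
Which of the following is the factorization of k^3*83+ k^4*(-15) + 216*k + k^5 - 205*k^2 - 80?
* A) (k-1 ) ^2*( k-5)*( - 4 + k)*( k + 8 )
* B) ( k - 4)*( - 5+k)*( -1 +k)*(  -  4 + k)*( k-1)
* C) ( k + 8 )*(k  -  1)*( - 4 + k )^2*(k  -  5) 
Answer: B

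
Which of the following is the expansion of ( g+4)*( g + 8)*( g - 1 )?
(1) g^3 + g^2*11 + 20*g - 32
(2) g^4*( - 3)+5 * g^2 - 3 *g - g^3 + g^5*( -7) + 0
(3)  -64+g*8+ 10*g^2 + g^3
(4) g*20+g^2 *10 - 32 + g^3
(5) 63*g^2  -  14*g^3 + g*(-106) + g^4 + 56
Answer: 1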